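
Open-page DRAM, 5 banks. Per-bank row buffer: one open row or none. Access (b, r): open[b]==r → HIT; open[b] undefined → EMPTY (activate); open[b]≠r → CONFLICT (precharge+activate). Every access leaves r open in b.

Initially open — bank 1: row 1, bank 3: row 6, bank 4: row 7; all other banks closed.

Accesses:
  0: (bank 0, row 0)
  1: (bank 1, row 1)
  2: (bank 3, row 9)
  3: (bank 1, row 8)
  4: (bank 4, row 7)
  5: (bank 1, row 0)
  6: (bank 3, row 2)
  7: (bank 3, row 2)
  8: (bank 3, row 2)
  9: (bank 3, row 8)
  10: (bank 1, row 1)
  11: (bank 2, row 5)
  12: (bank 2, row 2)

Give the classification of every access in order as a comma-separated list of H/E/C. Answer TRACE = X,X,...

step 0: bank0 None->0 [EMPTY]
step 1: bank1 1->1 [HIT]
step 2: bank3 6->9 [CONFLICT]
step 3: bank1 1->8 [CONFLICT]
step 4: bank4 7->7 [HIT]
step 5: bank1 8->0 [CONFLICT]
step 6: bank3 9->2 [CONFLICT]
step 7: bank3 2->2 [HIT]
step 8: bank3 2->2 [HIT]
step 9: bank3 2->8 [CONFLICT]
step 10: bank1 0->1 [CONFLICT]
step 11: bank2 None->5 [EMPTY]
step 12: bank2 5->2 [CONFLICT]

TRACE = E,H,C,C,H,C,C,H,H,C,C,E,C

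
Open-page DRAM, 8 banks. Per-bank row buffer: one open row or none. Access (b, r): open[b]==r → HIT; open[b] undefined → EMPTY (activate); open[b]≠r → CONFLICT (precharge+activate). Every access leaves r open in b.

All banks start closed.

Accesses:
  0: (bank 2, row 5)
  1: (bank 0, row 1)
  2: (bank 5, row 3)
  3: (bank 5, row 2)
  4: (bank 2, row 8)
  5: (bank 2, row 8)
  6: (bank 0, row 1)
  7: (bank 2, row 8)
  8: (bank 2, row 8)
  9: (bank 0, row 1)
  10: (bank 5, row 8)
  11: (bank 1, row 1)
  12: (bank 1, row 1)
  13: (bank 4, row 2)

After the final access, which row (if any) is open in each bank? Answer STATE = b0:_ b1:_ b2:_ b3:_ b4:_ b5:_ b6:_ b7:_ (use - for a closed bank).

0: bank 2 row 5 — prev None → EMPTY
1: bank 0 row 1 — prev None → EMPTY
2: bank 5 row 3 — prev None → EMPTY
3: bank 5 row 2 — prev 3 → CONFLICT
4: bank 2 row 8 — prev 5 → CONFLICT
5: bank 2 row 8 — prev 8 → HIT
6: bank 0 row 1 — prev 1 → HIT
7: bank 2 row 8 — prev 8 → HIT
8: bank 2 row 8 — prev 8 → HIT
9: bank 0 row 1 — prev 1 → HIT
10: bank 5 row 8 — prev 2 → CONFLICT
11: bank 1 row 1 — prev None → EMPTY
12: bank 1 row 1 — prev 1 → HIT
13: bank 4 row 2 — prev None → EMPTY

STATE = b0:1 b1:1 b2:8 b3:- b4:2 b5:8 b6:- b7:-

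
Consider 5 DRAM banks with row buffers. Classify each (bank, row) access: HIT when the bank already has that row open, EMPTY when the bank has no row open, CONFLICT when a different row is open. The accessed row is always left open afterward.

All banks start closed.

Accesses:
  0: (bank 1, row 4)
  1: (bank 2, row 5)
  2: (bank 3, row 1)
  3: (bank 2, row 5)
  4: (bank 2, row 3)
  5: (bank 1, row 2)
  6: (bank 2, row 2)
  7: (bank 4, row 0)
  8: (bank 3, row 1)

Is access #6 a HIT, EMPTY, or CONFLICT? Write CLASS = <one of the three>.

CLASS = CONFLICT

#0 (1,4) E
#1 (2,5) E
#2 (3,1) E
#3 (2,5) H  (was 5)
#4 (2,3) C  (was 5)
#5 (1,2) C  (was 4)
#6 (2,2) C  (was 3)
#7 (4,0) E
#8 (3,1) H  (was 1)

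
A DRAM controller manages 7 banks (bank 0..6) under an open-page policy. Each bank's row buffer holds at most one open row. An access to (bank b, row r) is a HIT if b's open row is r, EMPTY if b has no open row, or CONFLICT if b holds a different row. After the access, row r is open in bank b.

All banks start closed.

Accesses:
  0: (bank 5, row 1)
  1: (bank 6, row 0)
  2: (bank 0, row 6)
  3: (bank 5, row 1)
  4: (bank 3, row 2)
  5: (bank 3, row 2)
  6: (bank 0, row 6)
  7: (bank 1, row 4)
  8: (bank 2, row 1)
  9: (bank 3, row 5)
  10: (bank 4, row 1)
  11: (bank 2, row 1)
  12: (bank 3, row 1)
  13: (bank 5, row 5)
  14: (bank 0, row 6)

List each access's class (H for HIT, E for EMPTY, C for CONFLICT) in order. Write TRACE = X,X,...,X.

#0 (5,1) E
#1 (6,0) E
#2 (0,6) E
#3 (5,1) H  (was 1)
#4 (3,2) E
#5 (3,2) H  (was 2)
#6 (0,6) H  (was 6)
#7 (1,4) E
#8 (2,1) E
#9 (3,5) C  (was 2)
#10 (4,1) E
#11 (2,1) H  (was 1)
#12 (3,1) C  (was 5)
#13 (5,5) C  (was 1)
#14 (0,6) H  (was 6)

TRACE = E,E,E,H,E,H,H,E,E,C,E,H,C,C,H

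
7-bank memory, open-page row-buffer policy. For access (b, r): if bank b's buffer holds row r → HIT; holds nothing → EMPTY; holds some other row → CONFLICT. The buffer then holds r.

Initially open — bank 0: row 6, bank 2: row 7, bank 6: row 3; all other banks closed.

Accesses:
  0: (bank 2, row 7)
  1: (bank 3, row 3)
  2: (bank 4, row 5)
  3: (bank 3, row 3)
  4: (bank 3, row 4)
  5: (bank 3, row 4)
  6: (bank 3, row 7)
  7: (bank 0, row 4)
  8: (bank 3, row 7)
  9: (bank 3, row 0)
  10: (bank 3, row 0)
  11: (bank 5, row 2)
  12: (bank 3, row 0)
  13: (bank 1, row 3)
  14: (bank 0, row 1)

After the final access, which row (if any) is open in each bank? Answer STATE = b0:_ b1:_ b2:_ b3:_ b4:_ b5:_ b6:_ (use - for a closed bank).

STATE = b0:1 b1:3 b2:7 b3:0 b4:5 b5:2 b6:3

#0 (2,7) H  (was 7)
#1 (3,3) E
#2 (4,5) E
#3 (3,3) H  (was 3)
#4 (3,4) C  (was 3)
#5 (3,4) H  (was 4)
#6 (3,7) C  (was 4)
#7 (0,4) C  (was 6)
#8 (3,7) H  (was 7)
#9 (3,0) C  (was 7)
#10 (3,0) H  (was 0)
#11 (5,2) E
#12 (3,0) H  (was 0)
#13 (1,3) E
#14 (0,1) C  (was 4)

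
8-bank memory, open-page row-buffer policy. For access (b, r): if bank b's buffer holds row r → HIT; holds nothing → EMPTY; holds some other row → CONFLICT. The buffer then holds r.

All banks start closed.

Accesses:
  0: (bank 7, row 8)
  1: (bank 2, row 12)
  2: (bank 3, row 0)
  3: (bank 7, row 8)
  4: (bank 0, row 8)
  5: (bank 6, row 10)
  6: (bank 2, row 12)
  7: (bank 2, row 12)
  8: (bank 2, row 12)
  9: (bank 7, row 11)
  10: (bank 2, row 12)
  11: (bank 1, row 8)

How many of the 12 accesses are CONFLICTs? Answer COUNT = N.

  [0] b7 r8: no row ⇒ E
  [1] b2 r12: no row ⇒ E
  [2] b3 r0: no row ⇒ E
  [3] b7 r8: had r8 ⇒ H
  [4] b0 r8: no row ⇒ E
  [5] b6 r10: no row ⇒ E
  [6] b2 r12: had r12 ⇒ H
  [7] b2 r12: had r12 ⇒ H
  [8] b2 r12: had r12 ⇒ H
  [9] b7 r11: had r8 ⇒ C
  [10] b2 r12: had r12 ⇒ H
  [11] b1 r8: no row ⇒ E

COUNT = 1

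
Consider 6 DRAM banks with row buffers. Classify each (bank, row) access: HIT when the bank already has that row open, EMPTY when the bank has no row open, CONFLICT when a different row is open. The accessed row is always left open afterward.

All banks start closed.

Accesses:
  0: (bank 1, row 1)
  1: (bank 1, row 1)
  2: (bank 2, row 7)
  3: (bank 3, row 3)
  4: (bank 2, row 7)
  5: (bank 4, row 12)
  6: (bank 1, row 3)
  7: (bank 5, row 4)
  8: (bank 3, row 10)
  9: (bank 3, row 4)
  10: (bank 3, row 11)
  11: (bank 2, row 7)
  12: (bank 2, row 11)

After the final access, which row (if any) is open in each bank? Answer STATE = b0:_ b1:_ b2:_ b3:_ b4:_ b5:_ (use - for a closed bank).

#0 (1,1) E
#1 (1,1) H  (was 1)
#2 (2,7) E
#3 (3,3) E
#4 (2,7) H  (was 7)
#5 (4,12) E
#6 (1,3) C  (was 1)
#7 (5,4) E
#8 (3,10) C  (was 3)
#9 (3,4) C  (was 10)
#10 (3,11) C  (was 4)
#11 (2,7) H  (was 7)
#12 (2,11) C  (was 7)

STATE = b0:- b1:3 b2:11 b3:11 b4:12 b5:4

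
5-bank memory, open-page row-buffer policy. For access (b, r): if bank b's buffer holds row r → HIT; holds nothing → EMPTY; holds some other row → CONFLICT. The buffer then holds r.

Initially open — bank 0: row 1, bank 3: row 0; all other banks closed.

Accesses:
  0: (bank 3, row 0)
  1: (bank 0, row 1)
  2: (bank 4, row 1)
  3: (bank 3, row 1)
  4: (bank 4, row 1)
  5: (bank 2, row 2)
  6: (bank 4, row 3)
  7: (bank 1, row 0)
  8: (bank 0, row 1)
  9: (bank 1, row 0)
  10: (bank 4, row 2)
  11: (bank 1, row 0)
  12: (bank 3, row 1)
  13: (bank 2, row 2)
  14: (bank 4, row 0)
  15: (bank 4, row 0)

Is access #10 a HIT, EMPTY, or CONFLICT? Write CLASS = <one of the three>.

  [0] b3 r0: had r0 ⇒ H
  [1] b0 r1: had r1 ⇒ H
  [2] b4 r1: no row ⇒ E
  [3] b3 r1: had r0 ⇒ C
  [4] b4 r1: had r1 ⇒ H
  [5] b2 r2: no row ⇒ E
  [6] b4 r3: had r1 ⇒ C
  [7] b1 r0: no row ⇒ E
  [8] b0 r1: had r1 ⇒ H
  [9] b1 r0: had r0 ⇒ H
  [10] b4 r2: had r3 ⇒ C
  [11] b1 r0: had r0 ⇒ H
  [12] b3 r1: had r1 ⇒ H
  [13] b2 r2: had r2 ⇒ H
  [14] b4 r0: had r2 ⇒ C
  [15] b4 r0: had r0 ⇒ H

CLASS = CONFLICT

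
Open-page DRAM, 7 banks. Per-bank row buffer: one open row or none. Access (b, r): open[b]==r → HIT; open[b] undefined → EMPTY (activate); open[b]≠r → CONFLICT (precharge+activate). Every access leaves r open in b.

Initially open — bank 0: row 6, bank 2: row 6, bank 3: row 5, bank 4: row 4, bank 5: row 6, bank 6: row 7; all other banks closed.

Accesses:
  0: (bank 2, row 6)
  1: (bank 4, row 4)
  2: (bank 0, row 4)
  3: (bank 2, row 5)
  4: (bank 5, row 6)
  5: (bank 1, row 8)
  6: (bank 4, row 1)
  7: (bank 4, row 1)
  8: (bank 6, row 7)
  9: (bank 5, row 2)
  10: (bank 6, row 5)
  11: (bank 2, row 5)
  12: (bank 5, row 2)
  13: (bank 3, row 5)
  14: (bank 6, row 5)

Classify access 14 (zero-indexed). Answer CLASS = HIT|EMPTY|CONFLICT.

CLASS = HIT

step 0: bank2 6->6 [HIT]
step 1: bank4 4->4 [HIT]
step 2: bank0 6->4 [CONFLICT]
step 3: bank2 6->5 [CONFLICT]
step 4: bank5 6->6 [HIT]
step 5: bank1 None->8 [EMPTY]
step 6: bank4 4->1 [CONFLICT]
step 7: bank4 1->1 [HIT]
step 8: bank6 7->7 [HIT]
step 9: bank5 6->2 [CONFLICT]
step 10: bank6 7->5 [CONFLICT]
step 11: bank2 5->5 [HIT]
step 12: bank5 2->2 [HIT]
step 13: bank3 5->5 [HIT]
step 14: bank6 5->5 [HIT]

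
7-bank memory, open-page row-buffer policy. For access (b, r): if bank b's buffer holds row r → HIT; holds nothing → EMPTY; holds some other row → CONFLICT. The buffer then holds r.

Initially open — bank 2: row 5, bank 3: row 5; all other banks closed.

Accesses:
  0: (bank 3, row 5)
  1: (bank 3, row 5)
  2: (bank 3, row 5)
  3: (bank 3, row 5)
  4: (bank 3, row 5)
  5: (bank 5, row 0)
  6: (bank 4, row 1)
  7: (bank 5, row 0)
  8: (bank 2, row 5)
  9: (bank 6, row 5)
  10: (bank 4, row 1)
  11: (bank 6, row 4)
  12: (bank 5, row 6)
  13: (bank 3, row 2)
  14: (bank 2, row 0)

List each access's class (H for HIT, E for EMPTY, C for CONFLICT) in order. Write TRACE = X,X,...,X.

0: bank 3 row 5 — prev 5 → HIT
1: bank 3 row 5 — prev 5 → HIT
2: bank 3 row 5 — prev 5 → HIT
3: bank 3 row 5 — prev 5 → HIT
4: bank 3 row 5 — prev 5 → HIT
5: bank 5 row 0 — prev None → EMPTY
6: bank 4 row 1 — prev None → EMPTY
7: bank 5 row 0 — prev 0 → HIT
8: bank 2 row 5 — prev 5 → HIT
9: bank 6 row 5 — prev None → EMPTY
10: bank 4 row 1 — prev 1 → HIT
11: bank 6 row 4 — prev 5 → CONFLICT
12: bank 5 row 6 — prev 0 → CONFLICT
13: bank 3 row 2 — prev 5 → CONFLICT
14: bank 2 row 0 — prev 5 → CONFLICT

TRACE = H,H,H,H,H,E,E,H,H,E,H,C,C,C,C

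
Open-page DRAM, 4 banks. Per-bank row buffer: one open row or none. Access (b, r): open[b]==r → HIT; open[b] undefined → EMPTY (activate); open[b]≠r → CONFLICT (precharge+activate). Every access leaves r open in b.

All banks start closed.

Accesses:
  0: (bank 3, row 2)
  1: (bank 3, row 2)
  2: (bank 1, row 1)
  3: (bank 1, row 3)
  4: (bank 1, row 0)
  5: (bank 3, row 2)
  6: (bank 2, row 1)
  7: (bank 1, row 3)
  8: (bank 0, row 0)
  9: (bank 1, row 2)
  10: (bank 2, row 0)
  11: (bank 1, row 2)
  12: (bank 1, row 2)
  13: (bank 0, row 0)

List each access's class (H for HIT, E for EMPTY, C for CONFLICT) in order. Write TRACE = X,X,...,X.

#0 (3,2) E
#1 (3,2) H  (was 2)
#2 (1,1) E
#3 (1,3) C  (was 1)
#4 (1,0) C  (was 3)
#5 (3,2) H  (was 2)
#6 (2,1) E
#7 (1,3) C  (was 0)
#8 (0,0) E
#9 (1,2) C  (was 3)
#10 (2,0) C  (was 1)
#11 (1,2) H  (was 2)
#12 (1,2) H  (was 2)
#13 (0,0) H  (was 0)

TRACE = E,H,E,C,C,H,E,C,E,C,C,H,H,H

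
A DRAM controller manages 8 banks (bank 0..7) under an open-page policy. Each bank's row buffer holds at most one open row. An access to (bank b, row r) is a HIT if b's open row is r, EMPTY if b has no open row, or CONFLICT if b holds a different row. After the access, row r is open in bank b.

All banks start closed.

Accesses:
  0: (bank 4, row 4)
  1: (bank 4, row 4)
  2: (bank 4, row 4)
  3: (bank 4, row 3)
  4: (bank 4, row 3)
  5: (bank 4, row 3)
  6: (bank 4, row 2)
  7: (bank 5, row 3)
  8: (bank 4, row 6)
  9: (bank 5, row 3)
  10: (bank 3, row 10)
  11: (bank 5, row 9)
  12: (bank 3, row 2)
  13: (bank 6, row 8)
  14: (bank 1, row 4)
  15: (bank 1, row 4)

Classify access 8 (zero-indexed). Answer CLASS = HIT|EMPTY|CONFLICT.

  [0] b4 r4: no row ⇒ E
  [1] b4 r4: had r4 ⇒ H
  [2] b4 r4: had r4 ⇒ H
  [3] b4 r3: had r4 ⇒ C
  [4] b4 r3: had r3 ⇒ H
  [5] b4 r3: had r3 ⇒ H
  [6] b4 r2: had r3 ⇒ C
  [7] b5 r3: no row ⇒ E
  [8] b4 r6: had r2 ⇒ C
  [9] b5 r3: had r3 ⇒ H
  [10] b3 r10: no row ⇒ E
  [11] b5 r9: had r3 ⇒ C
  [12] b3 r2: had r10 ⇒ C
  [13] b6 r8: no row ⇒ E
  [14] b1 r4: no row ⇒ E
  [15] b1 r4: had r4 ⇒ H

CLASS = CONFLICT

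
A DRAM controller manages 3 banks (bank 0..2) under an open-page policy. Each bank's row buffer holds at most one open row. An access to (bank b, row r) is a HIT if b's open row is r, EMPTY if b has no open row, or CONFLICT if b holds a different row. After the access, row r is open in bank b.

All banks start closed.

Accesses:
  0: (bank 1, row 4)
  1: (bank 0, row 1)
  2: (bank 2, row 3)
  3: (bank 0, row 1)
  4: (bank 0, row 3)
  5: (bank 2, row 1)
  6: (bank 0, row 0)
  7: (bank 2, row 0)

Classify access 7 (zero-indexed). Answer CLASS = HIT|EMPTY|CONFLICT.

#0 (1,4) E
#1 (0,1) E
#2 (2,3) E
#3 (0,1) H  (was 1)
#4 (0,3) C  (was 1)
#5 (2,1) C  (was 3)
#6 (0,0) C  (was 3)
#7 (2,0) C  (was 1)

CLASS = CONFLICT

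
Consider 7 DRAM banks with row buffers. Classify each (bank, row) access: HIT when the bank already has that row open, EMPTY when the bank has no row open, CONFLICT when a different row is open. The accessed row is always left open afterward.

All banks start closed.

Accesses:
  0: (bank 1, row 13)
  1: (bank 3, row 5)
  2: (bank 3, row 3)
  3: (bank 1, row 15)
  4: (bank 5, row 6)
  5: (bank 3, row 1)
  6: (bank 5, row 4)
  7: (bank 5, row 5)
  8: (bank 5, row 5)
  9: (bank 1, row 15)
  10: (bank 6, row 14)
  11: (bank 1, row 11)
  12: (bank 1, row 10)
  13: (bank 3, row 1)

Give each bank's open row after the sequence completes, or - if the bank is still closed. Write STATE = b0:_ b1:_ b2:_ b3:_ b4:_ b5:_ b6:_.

STATE = b0:- b1:10 b2:- b3:1 b4:- b5:5 b6:14

#0 (1,13) E
#1 (3,5) E
#2 (3,3) C  (was 5)
#3 (1,15) C  (was 13)
#4 (5,6) E
#5 (3,1) C  (was 3)
#6 (5,4) C  (was 6)
#7 (5,5) C  (was 4)
#8 (5,5) H  (was 5)
#9 (1,15) H  (was 15)
#10 (6,14) E
#11 (1,11) C  (was 15)
#12 (1,10) C  (was 11)
#13 (3,1) H  (was 1)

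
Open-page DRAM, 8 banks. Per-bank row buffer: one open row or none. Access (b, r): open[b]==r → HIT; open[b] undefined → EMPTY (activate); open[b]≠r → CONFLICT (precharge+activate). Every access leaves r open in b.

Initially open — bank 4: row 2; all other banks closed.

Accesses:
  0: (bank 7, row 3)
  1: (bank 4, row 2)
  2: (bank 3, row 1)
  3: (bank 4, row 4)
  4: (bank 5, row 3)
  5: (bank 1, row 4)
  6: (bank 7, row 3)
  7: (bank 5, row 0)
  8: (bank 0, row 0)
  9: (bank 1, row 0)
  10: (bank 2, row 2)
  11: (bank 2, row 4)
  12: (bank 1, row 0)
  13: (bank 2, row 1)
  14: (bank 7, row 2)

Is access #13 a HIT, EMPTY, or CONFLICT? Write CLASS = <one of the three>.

#0 (7,3) E
#1 (4,2) H  (was 2)
#2 (3,1) E
#3 (4,4) C  (was 2)
#4 (5,3) E
#5 (1,4) E
#6 (7,3) H  (was 3)
#7 (5,0) C  (was 3)
#8 (0,0) E
#9 (1,0) C  (was 4)
#10 (2,2) E
#11 (2,4) C  (was 2)
#12 (1,0) H  (was 0)
#13 (2,1) C  (was 4)
#14 (7,2) C  (was 3)

CLASS = CONFLICT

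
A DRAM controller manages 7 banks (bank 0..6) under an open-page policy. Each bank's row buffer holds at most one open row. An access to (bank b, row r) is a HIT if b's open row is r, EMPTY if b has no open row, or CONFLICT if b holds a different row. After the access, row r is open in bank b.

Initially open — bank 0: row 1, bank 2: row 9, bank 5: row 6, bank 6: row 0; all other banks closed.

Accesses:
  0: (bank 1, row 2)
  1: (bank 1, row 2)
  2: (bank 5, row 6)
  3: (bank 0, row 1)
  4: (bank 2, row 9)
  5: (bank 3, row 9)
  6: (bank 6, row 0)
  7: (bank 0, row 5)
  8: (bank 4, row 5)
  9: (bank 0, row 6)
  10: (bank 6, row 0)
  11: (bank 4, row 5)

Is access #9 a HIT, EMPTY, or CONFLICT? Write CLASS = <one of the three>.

CLASS = CONFLICT

step 0: bank1 None->2 [EMPTY]
step 1: bank1 2->2 [HIT]
step 2: bank5 6->6 [HIT]
step 3: bank0 1->1 [HIT]
step 4: bank2 9->9 [HIT]
step 5: bank3 None->9 [EMPTY]
step 6: bank6 0->0 [HIT]
step 7: bank0 1->5 [CONFLICT]
step 8: bank4 None->5 [EMPTY]
step 9: bank0 5->6 [CONFLICT]
step 10: bank6 0->0 [HIT]
step 11: bank4 5->5 [HIT]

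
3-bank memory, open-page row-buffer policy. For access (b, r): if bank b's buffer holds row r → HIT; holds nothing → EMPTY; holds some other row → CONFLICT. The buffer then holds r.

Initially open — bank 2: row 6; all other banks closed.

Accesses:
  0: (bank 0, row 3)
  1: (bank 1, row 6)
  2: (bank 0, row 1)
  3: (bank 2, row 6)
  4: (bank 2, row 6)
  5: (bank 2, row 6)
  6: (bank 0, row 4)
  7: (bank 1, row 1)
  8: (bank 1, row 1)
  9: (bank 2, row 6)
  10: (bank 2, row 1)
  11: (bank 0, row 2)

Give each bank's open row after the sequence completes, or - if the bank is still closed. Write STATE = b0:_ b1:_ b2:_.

STATE = b0:2 b1:1 b2:1

  [0] b0 r3: no row ⇒ E
  [1] b1 r6: no row ⇒ E
  [2] b0 r1: had r3 ⇒ C
  [3] b2 r6: had r6 ⇒ H
  [4] b2 r6: had r6 ⇒ H
  [5] b2 r6: had r6 ⇒ H
  [6] b0 r4: had r1 ⇒ C
  [7] b1 r1: had r6 ⇒ C
  [8] b1 r1: had r1 ⇒ H
  [9] b2 r6: had r6 ⇒ H
  [10] b2 r1: had r6 ⇒ C
  [11] b0 r2: had r4 ⇒ C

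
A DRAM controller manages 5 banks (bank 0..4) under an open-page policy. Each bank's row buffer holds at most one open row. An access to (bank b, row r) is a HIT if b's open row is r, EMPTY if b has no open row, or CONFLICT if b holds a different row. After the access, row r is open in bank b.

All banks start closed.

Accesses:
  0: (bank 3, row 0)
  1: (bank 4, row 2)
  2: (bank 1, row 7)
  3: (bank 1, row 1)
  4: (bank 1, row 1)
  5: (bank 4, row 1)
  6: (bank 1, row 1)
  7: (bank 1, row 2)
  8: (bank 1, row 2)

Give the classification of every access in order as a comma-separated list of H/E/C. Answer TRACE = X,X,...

TRACE = E,E,E,C,H,C,H,C,H

  [0] b3 r0: no row ⇒ E
  [1] b4 r2: no row ⇒ E
  [2] b1 r7: no row ⇒ E
  [3] b1 r1: had r7 ⇒ C
  [4] b1 r1: had r1 ⇒ H
  [5] b4 r1: had r2 ⇒ C
  [6] b1 r1: had r1 ⇒ H
  [7] b1 r2: had r1 ⇒ C
  [8] b1 r2: had r2 ⇒ H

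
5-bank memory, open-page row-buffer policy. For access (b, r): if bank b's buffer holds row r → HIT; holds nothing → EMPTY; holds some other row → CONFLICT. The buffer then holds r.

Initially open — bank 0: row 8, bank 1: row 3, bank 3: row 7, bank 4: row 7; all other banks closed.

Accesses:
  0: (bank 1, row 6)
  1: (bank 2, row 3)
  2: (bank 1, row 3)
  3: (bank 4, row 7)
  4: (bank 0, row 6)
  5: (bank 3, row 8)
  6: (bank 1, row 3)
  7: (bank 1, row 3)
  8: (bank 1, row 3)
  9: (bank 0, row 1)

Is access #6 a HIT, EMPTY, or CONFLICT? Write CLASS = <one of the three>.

CLASS = HIT

#0 (1,6) C  (was 3)
#1 (2,3) E
#2 (1,3) C  (was 6)
#3 (4,7) H  (was 7)
#4 (0,6) C  (was 8)
#5 (3,8) C  (was 7)
#6 (1,3) H  (was 3)
#7 (1,3) H  (was 3)
#8 (1,3) H  (was 3)
#9 (0,1) C  (was 6)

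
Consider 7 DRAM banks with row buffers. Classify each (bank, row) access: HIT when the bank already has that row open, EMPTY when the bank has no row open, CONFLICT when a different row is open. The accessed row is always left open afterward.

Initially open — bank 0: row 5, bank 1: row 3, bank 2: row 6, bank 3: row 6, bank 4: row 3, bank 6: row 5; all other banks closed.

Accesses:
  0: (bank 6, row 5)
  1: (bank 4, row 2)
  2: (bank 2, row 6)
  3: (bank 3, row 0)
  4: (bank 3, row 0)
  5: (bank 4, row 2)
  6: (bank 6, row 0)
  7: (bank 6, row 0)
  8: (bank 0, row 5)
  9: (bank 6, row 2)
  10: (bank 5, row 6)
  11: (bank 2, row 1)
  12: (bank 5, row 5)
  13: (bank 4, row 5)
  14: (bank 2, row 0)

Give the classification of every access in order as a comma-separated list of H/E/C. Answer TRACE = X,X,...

#0 (6,5) H  (was 5)
#1 (4,2) C  (was 3)
#2 (2,6) H  (was 6)
#3 (3,0) C  (was 6)
#4 (3,0) H  (was 0)
#5 (4,2) H  (was 2)
#6 (6,0) C  (was 5)
#7 (6,0) H  (was 0)
#8 (0,5) H  (was 5)
#9 (6,2) C  (was 0)
#10 (5,6) E
#11 (2,1) C  (was 6)
#12 (5,5) C  (was 6)
#13 (4,5) C  (was 2)
#14 (2,0) C  (was 1)

TRACE = H,C,H,C,H,H,C,H,H,C,E,C,C,C,C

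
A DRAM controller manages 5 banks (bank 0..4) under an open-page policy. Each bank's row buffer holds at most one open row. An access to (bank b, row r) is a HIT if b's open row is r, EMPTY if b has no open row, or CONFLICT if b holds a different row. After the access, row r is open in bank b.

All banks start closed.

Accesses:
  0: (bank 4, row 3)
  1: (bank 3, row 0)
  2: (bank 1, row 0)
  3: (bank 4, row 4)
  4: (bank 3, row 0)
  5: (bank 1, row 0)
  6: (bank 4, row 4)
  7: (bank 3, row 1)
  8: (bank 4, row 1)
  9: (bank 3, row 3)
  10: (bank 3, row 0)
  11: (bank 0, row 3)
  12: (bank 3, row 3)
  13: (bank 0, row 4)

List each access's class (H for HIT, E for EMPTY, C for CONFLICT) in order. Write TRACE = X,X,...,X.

#0 (4,3) E
#1 (3,0) E
#2 (1,0) E
#3 (4,4) C  (was 3)
#4 (3,0) H  (was 0)
#5 (1,0) H  (was 0)
#6 (4,4) H  (was 4)
#7 (3,1) C  (was 0)
#8 (4,1) C  (was 4)
#9 (3,3) C  (was 1)
#10 (3,0) C  (was 3)
#11 (0,3) E
#12 (3,3) C  (was 0)
#13 (0,4) C  (was 3)

TRACE = E,E,E,C,H,H,H,C,C,C,C,E,C,C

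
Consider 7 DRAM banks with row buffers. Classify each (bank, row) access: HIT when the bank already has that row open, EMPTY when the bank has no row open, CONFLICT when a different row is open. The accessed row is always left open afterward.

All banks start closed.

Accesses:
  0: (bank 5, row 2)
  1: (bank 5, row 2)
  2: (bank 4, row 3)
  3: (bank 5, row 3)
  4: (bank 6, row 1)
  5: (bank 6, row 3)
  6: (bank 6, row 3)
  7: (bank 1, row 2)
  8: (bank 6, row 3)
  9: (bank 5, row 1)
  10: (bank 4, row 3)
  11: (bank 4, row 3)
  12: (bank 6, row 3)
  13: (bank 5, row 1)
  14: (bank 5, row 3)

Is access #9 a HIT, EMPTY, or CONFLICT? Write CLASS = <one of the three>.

step 0: bank5 None->2 [EMPTY]
step 1: bank5 2->2 [HIT]
step 2: bank4 None->3 [EMPTY]
step 3: bank5 2->3 [CONFLICT]
step 4: bank6 None->1 [EMPTY]
step 5: bank6 1->3 [CONFLICT]
step 6: bank6 3->3 [HIT]
step 7: bank1 None->2 [EMPTY]
step 8: bank6 3->3 [HIT]
step 9: bank5 3->1 [CONFLICT]
step 10: bank4 3->3 [HIT]
step 11: bank4 3->3 [HIT]
step 12: bank6 3->3 [HIT]
step 13: bank5 1->1 [HIT]
step 14: bank5 1->3 [CONFLICT]

CLASS = CONFLICT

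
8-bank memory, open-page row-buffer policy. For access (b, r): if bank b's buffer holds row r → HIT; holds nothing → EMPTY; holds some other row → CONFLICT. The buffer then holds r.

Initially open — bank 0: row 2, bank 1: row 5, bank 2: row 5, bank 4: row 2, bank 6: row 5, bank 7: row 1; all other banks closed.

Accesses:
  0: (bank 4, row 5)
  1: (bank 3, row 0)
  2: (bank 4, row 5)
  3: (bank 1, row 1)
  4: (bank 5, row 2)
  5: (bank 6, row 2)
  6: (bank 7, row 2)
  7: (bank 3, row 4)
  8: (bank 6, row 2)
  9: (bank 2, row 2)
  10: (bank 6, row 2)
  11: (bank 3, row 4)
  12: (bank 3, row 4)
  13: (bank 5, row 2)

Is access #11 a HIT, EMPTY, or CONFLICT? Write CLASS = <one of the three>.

CLASS = HIT

#0 (4,5) C  (was 2)
#1 (3,0) E
#2 (4,5) H  (was 5)
#3 (1,1) C  (was 5)
#4 (5,2) E
#5 (6,2) C  (was 5)
#6 (7,2) C  (was 1)
#7 (3,4) C  (was 0)
#8 (6,2) H  (was 2)
#9 (2,2) C  (was 5)
#10 (6,2) H  (was 2)
#11 (3,4) H  (was 4)
#12 (3,4) H  (was 4)
#13 (5,2) H  (was 2)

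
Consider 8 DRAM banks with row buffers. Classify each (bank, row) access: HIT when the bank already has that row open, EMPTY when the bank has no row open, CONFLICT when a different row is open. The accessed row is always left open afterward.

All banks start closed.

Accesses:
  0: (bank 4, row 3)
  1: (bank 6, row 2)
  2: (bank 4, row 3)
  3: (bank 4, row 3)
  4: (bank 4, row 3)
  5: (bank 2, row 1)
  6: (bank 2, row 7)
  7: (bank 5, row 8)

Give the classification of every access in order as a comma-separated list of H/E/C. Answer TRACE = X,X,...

step 0: bank4 None->3 [EMPTY]
step 1: bank6 None->2 [EMPTY]
step 2: bank4 3->3 [HIT]
step 3: bank4 3->3 [HIT]
step 4: bank4 3->3 [HIT]
step 5: bank2 None->1 [EMPTY]
step 6: bank2 1->7 [CONFLICT]
step 7: bank5 None->8 [EMPTY]

TRACE = E,E,H,H,H,E,C,E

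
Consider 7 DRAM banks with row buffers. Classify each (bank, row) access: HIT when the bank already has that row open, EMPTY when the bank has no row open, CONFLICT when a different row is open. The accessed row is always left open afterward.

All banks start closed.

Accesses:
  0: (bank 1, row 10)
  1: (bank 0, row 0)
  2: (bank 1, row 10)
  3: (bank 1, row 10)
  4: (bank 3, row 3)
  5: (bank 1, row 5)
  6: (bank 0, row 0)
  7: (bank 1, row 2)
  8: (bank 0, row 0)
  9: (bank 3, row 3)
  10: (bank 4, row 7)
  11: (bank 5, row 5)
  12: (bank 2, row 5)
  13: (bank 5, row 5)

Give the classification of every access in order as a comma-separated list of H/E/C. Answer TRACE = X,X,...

TRACE = E,E,H,H,E,C,H,C,H,H,E,E,E,H

step 0: bank1 None->10 [EMPTY]
step 1: bank0 None->0 [EMPTY]
step 2: bank1 10->10 [HIT]
step 3: bank1 10->10 [HIT]
step 4: bank3 None->3 [EMPTY]
step 5: bank1 10->5 [CONFLICT]
step 6: bank0 0->0 [HIT]
step 7: bank1 5->2 [CONFLICT]
step 8: bank0 0->0 [HIT]
step 9: bank3 3->3 [HIT]
step 10: bank4 None->7 [EMPTY]
step 11: bank5 None->5 [EMPTY]
step 12: bank2 None->5 [EMPTY]
step 13: bank5 5->5 [HIT]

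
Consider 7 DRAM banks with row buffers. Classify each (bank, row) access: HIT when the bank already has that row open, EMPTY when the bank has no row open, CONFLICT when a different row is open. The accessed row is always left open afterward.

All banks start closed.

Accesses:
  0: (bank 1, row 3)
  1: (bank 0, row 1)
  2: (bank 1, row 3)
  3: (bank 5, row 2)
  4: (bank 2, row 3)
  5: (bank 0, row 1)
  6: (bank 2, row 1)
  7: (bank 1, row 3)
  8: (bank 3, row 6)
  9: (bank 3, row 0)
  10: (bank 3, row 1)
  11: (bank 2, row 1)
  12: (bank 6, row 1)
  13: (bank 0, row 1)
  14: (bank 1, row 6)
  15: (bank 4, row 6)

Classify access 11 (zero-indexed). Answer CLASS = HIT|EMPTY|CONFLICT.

step 0: bank1 None->3 [EMPTY]
step 1: bank0 None->1 [EMPTY]
step 2: bank1 3->3 [HIT]
step 3: bank5 None->2 [EMPTY]
step 4: bank2 None->3 [EMPTY]
step 5: bank0 1->1 [HIT]
step 6: bank2 3->1 [CONFLICT]
step 7: bank1 3->3 [HIT]
step 8: bank3 None->6 [EMPTY]
step 9: bank3 6->0 [CONFLICT]
step 10: bank3 0->1 [CONFLICT]
step 11: bank2 1->1 [HIT]
step 12: bank6 None->1 [EMPTY]
step 13: bank0 1->1 [HIT]
step 14: bank1 3->6 [CONFLICT]
step 15: bank4 None->6 [EMPTY]

CLASS = HIT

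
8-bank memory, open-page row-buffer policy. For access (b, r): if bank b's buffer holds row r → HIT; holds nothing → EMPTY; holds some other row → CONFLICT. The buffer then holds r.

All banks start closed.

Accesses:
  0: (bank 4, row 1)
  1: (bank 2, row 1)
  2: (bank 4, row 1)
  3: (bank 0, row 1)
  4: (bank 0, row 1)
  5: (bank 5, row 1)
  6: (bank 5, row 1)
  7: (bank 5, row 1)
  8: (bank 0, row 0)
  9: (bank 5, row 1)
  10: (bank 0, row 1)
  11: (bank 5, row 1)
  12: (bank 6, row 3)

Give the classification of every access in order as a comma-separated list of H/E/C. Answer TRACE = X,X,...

TRACE = E,E,H,E,H,E,H,H,C,H,C,H,E

  [0] b4 r1: no row ⇒ E
  [1] b2 r1: no row ⇒ E
  [2] b4 r1: had r1 ⇒ H
  [3] b0 r1: no row ⇒ E
  [4] b0 r1: had r1 ⇒ H
  [5] b5 r1: no row ⇒ E
  [6] b5 r1: had r1 ⇒ H
  [7] b5 r1: had r1 ⇒ H
  [8] b0 r0: had r1 ⇒ C
  [9] b5 r1: had r1 ⇒ H
  [10] b0 r1: had r0 ⇒ C
  [11] b5 r1: had r1 ⇒ H
  [12] b6 r3: no row ⇒ E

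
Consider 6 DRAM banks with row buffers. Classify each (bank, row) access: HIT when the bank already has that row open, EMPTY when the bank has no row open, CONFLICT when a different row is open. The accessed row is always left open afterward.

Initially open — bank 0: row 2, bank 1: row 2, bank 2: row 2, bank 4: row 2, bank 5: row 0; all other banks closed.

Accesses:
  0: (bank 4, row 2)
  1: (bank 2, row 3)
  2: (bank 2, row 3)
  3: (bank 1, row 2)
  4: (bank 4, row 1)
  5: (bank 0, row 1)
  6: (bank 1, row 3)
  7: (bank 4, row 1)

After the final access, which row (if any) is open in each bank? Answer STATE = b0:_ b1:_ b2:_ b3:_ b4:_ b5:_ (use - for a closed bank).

0: bank 4 row 2 — prev 2 → HIT
1: bank 2 row 3 — prev 2 → CONFLICT
2: bank 2 row 3 — prev 3 → HIT
3: bank 1 row 2 — prev 2 → HIT
4: bank 4 row 1 — prev 2 → CONFLICT
5: bank 0 row 1 — prev 2 → CONFLICT
6: bank 1 row 3 — prev 2 → CONFLICT
7: bank 4 row 1 — prev 1 → HIT

STATE = b0:1 b1:3 b2:3 b3:- b4:1 b5:0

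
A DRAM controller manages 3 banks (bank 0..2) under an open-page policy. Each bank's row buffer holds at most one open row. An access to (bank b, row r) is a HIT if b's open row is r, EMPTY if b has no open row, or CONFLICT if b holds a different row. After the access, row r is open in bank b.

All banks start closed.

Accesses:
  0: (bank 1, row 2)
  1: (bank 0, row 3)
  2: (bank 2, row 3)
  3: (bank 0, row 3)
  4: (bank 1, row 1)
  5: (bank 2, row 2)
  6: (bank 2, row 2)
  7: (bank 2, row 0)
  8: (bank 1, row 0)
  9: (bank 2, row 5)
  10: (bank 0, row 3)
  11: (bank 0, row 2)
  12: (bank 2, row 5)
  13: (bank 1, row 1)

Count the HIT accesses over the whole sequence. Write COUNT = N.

COUNT = 4

0: bank 1 row 2 — prev None → EMPTY
1: bank 0 row 3 — prev None → EMPTY
2: bank 2 row 3 — prev None → EMPTY
3: bank 0 row 3 — prev 3 → HIT
4: bank 1 row 1 — prev 2 → CONFLICT
5: bank 2 row 2 — prev 3 → CONFLICT
6: bank 2 row 2 — prev 2 → HIT
7: bank 2 row 0 — prev 2 → CONFLICT
8: bank 1 row 0 — prev 1 → CONFLICT
9: bank 2 row 5 — prev 0 → CONFLICT
10: bank 0 row 3 — prev 3 → HIT
11: bank 0 row 2 — prev 3 → CONFLICT
12: bank 2 row 5 — prev 5 → HIT
13: bank 1 row 1 — prev 0 → CONFLICT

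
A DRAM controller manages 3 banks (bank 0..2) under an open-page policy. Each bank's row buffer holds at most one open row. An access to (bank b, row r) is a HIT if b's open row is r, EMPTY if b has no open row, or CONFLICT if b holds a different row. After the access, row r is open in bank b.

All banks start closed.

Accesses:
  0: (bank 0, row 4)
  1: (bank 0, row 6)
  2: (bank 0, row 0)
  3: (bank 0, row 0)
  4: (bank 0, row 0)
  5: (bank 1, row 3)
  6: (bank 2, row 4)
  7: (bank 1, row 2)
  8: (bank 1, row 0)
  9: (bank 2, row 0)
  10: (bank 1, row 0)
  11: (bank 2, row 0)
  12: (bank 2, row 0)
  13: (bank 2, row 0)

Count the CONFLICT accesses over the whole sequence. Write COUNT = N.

COUNT = 5

0: bank 0 row 4 — prev None → EMPTY
1: bank 0 row 6 — prev 4 → CONFLICT
2: bank 0 row 0 — prev 6 → CONFLICT
3: bank 0 row 0 — prev 0 → HIT
4: bank 0 row 0 — prev 0 → HIT
5: bank 1 row 3 — prev None → EMPTY
6: bank 2 row 4 — prev None → EMPTY
7: bank 1 row 2 — prev 3 → CONFLICT
8: bank 1 row 0 — prev 2 → CONFLICT
9: bank 2 row 0 — prev 4 → CONFLICT
10: bank 1 row 0 — prev 0 → HIT
11: bank 2 row 0 — prev 0 → HIT
12: bank 2 row 0 — prev 0 → HIT
13: bank 2 row 0 — prev 0 → HIT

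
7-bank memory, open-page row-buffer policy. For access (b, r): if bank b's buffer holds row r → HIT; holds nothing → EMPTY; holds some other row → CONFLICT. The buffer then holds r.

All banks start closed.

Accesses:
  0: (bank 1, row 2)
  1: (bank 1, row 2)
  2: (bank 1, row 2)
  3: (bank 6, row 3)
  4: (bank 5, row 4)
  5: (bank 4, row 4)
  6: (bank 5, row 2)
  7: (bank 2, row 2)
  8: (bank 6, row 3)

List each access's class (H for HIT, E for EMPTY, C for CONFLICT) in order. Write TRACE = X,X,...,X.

  [0] b1 r2: no row ⇒ E
  [1] b1 r2: had r2 ⇒ H
  [2] b1 r2: had r2 ⇒ H
  [3] b6 r3: no row ⇒ E
  [4] b5 r4: no row ⇒ E
  [5] b4 r4: no row ⇒ E
  [6] b5 r2: had r4 ⇒ C
  [7] b2 r2: no row ⇒ E
  [8] b6 r3: had r3 ⇒ H

TRACE = E,H,H,E,E,E,C,E,H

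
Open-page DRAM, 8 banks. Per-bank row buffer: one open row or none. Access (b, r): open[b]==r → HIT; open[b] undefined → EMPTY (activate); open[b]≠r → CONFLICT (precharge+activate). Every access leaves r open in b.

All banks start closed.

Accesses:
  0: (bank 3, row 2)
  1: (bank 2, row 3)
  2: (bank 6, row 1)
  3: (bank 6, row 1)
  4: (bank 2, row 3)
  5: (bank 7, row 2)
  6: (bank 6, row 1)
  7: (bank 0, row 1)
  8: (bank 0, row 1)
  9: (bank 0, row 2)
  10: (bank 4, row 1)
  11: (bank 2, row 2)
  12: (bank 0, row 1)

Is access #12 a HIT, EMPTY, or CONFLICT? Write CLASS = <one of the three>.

CLASS = CONFLICT

0: bank 3 row 2 — prev None → EMPTY
1: bank 2 row 3 — prev None → EMPTY
2: bank 6 row 1 — prev None → EMPTY
3: bank 6 row 1 — prev 1 → HIT
4: bank 2 row 3 — prev 3 → HIT
5: bank 7 row 2 — prev None → EMPTY
6: bank 6 row 1 — prev 1 → HIT
7: bank 0 row 1 — prev None → EMPTY
8: bank 0 row 1 — prev 1 → HIT
9: bank 0 row 2 — prev 1 → CONFLICT
10: bank 4 row 1 — prev None → EMPTY
11: bank 2 row 2 — prev 3 → CONFLICT
12: bank 0 row 1 — prev 2 → CONFLICT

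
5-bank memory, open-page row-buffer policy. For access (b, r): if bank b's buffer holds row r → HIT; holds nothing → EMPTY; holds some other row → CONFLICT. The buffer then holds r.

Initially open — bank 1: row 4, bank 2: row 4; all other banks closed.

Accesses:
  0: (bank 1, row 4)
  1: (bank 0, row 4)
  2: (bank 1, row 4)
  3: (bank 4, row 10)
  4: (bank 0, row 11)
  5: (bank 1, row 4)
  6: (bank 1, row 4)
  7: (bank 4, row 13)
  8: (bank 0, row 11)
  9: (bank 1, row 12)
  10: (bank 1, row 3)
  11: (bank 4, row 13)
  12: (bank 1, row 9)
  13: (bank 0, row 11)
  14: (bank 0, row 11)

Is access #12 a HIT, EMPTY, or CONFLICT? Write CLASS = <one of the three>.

  [0] b1 r4: had r4 ⇒ H
  [1] b0 r4: no row ⇒ E
  [2] b1 r4: had r4 ⇒ H
  [3] b4 r10: no row ⇒ E
  [4] b0 r11: had r4 ⇒ C
  [5] b1 r4: had r4 ⇒ H
  [6] b1 r4: had r4 ⇒ H
  [7] b4 r13: had r10 ⇒ C
  [8] b0 r11: had r11 ⇒ H
  [9] b1 r12: had r4 ⇒ C
  [10] b1 r3: had r12 ⇒ C
  [11] b4 r13: had r13 ⇒ H
  [12] b1 r9: had r3 ⇒ C
  [13] b0 r11: had r11 ⇒ H
  [14] b0 r11: had r11 ⇒ H

CLASS = CONFLICT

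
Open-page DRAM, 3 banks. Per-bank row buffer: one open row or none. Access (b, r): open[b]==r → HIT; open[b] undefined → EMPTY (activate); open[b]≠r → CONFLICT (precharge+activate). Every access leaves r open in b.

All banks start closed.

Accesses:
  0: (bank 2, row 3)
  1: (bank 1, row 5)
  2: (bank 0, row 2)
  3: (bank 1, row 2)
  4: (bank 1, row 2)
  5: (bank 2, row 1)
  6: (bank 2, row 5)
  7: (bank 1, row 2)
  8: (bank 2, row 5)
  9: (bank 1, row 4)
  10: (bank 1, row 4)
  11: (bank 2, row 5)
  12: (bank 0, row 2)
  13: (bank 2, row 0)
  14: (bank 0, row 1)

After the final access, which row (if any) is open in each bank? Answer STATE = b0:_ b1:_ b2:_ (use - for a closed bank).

step 0: bank2 None->3 [EMPTY]
step 1: bank1 None->5 [EMPTY]
step 2: bank0 None->2 [EMPTY]
step 3: bank1 5->2 [CONFLICT]
step 4: bank1 2->2 [HIT]
step 5: bank2 3->1 [CONFLICT]
step 6: bank2 1->5 [CONFLICT]
step 7: bank1 2->2 [HIT]
step 8: bank2 5->5 [HIT]
step 9: bank1 2->4 [CONFLICT]
step 10: bank1 4->4 [HIT]
step 11: bank2 5->5 [HIT]
step 12: bank0 2->2 [HIT]
step 13: bank2 5->0 [CONFLICT]
step 14: bank0 2->1 [CONFLICT]

STATE = b0:1 b1:4 b2:0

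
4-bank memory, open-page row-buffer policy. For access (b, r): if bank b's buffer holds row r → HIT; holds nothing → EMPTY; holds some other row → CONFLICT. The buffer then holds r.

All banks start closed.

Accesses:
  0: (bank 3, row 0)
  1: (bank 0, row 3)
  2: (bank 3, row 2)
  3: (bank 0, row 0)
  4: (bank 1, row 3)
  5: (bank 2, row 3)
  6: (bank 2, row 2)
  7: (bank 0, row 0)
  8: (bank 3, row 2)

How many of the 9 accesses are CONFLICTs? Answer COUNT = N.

  [0] b3 r0: no row ⇒ E
  [1] b0 r3: no row ⇒ E
  [2] b3 r2: had r0 ⇒ C
  [3] b0 r0: had r3 ⇒ C
  [4] b1 r3: no row ⇒ E
  [5] b2 r3: no row ⇒ E
  [6] b2 r2: had r3 ⇒ C
  [7] b0 r0: had r0 ⇒ H
  [8] b3 r2: had r2 ⇒ H

COUNT = 3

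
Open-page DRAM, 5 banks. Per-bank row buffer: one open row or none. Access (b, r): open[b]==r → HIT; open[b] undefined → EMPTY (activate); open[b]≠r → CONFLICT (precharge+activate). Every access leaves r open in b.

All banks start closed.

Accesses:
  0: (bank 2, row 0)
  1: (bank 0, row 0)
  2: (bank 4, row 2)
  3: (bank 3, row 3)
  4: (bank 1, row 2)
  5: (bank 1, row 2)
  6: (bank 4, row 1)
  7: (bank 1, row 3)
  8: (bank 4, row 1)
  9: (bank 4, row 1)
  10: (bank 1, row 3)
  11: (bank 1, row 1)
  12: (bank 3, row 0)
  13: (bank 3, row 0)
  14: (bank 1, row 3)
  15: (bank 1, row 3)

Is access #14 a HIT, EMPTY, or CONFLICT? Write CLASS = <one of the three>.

#0 (2,0) E
#1 (0,0) E
#2 (4,2) E
#3 (3,3) E
#4 (1,2) E
#5 (1,2) H  (was 2)
#6 (4,1) C  (was 2)
#7 (1,3) C  (was 2)
#8 (4,1) H  (was 1)
#9 (4,1) H  (was 1)
#10 (1,3) H  (was 3)
#11 (1,1) C  (was 3)
#12 (3,0) C  (was 3)
#13 (3,0) H  (was 0)
#14 (1,3) C  (was 1)
#15 (1,3) H  (was 3)

CLASS = CONFLICT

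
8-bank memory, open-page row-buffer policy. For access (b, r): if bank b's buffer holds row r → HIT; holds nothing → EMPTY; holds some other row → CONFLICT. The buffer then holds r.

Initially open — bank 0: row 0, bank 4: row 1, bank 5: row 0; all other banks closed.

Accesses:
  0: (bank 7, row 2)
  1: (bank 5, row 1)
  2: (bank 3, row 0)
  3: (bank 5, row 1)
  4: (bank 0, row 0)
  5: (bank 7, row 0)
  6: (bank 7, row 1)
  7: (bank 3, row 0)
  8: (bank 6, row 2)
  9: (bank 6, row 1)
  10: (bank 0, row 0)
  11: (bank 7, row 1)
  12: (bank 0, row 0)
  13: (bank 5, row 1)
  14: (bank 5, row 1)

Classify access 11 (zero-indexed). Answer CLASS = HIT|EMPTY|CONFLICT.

#0 (7,2) E
#1 (5,1) C  (was 0)
#2 (3,0) E
#3 (5,1) H  (was 1)
#4 (0,0) H  (was 0)
#5 (7,0) C  (was 2)
#6 (7,1) C  (was 0)
#7 (3,0) H  (was 0)
#8 (6,2) E
#9 (6,1) C  (was 2)
#10 (0,0) H  (was 0)
#11 (7,1) H  (was 1)
#12 (0,0) H  (was 0)
#13 (5,1) H  (was 1)
#14 (5,1) H  (was 1)

CLASS = HIT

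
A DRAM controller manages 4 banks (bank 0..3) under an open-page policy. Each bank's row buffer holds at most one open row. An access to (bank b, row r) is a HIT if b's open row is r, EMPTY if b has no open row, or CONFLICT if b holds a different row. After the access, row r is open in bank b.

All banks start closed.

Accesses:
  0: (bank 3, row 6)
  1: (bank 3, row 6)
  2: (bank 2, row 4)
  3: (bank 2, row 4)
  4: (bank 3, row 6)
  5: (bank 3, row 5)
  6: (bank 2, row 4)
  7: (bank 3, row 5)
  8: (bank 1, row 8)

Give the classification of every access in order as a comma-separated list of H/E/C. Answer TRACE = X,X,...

0: bank 3 row 6 — prev None → EMPTY
1: bank 3 row 6 — prev 6 → HIT
2: bank 2 row 4 — prev None → EMPTY
3: bank 2 row 4 — prev 4 → HIT
4: bank 3 row 6 — prev 6 → HIT
5: bank 3 row 5 — prev 6 → CONFLICT
6: bank 2 row 4 — prev 4 → HIT
7: bank 3 row 5 — prev 5 → HIT
8: bank 1 row 8 — prev None → EMPTY

TRACE = E,H,E,H,H,C,H,H,E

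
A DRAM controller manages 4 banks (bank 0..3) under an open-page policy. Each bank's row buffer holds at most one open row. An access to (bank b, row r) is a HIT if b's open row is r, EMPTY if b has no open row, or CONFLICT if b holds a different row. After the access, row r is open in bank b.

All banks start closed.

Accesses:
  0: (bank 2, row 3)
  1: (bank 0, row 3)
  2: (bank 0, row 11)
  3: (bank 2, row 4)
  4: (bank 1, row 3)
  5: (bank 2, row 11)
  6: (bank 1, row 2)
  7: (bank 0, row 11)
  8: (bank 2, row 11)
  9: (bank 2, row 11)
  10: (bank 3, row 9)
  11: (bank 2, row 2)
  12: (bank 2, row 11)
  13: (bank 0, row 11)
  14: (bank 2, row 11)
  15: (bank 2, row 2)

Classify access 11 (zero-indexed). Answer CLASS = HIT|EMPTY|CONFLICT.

CLASS = CONFLICT

0: bank 2 row 3 — prev None → EMPTY
1: bank 0 row 3 — prev None → EMPTY
2: bank 0 row 11 — prev 3 → CONFLICT
3: bank 2 row 4 — prev 3 → CONFLICT
4: bank 1 row 3 — prev None → EMPTY
5: bank 2 row 11 — prev 4 → CONFLICT
6: bank 1 row 2 — prev 3 → CONFLICT
7: bank 0 row 11 — prev 11 → HIT
8: bank 2 row 11 — prev 11 → HIT
9: bank 2 row 11 — prev 11 → HIT
10: bank 3 row 9 — prev None → EMPTY
11: bank 2 row 2 — prev 11 → CONFLICT
12: bank 2 row 11 — prev 2 → CONFLICT
13: bank 0 row 11 — prev 11 → HIT
14: bank 2 row 11 — prev 11 → HIT
15: bank 2 row 2 — prev 11 → CONFLICT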